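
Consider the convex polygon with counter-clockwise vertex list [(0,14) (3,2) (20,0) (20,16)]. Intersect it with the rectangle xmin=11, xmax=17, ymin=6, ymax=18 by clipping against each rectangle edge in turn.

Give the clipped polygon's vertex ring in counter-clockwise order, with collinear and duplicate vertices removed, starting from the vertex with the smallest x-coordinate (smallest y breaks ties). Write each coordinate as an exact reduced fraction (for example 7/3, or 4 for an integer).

1. After x ≥ 11: [(11,151/10) (11,18/17) (20,0) (20,16)]
2. After x ≤ 17: [(17,157/10) (11,151/10) (11,18/17) (17,6/17)]
3. After y ≥ 6: [(17,6) (17,157/10) (11,151/10) (11,6)]
4. After y ≤ 18: [(17,6) (17,157/10) (11,151/10) (11,6)]
5. Canonical ring: [(11,6) (17,6) (17,157/10) (11,151/10)]

Clipped polygon: [(11,6) (17,6) (17,157/10) (11,151/10)]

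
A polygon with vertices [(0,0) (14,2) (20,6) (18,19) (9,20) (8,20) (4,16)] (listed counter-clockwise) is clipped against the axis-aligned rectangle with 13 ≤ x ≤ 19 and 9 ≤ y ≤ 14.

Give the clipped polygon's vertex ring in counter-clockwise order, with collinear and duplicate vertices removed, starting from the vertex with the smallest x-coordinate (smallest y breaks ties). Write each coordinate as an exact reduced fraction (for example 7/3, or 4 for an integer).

Clipped polygon: [(13,9) (19,9) (19,25/2) (244/13,14) (13,14)]

1. After x ≥ 13: [(13,13/7) (14,2) (20,6) (18,19) (13,176/9)]
2. After x ≤ 19: [(13,13/7) (14,2) (19,16/3) (19,25/2) (18,19) (13,176/9)]
3. After y ≥ 9: [(13,9) (19,9) (19,25/2) (18,19) (13,176/9)]
4. After y ≤ 14: [(13,14) (13,9) (19,9) (19,25/2) (244/13,14)]
5. Canonical ring: [(13,9) (19,9) (19,25/2) (244/13,14) (13,14)]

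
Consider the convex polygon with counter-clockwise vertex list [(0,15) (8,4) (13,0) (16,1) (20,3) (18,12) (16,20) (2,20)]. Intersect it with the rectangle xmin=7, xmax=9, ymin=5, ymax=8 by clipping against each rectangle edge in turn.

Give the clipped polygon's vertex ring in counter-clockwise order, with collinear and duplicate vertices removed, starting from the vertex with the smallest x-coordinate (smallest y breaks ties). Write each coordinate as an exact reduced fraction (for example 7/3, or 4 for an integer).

1. After x ≥ 7: [(7,43/8) (8,4) (13,0) (16,1) (20,3) (18,12) (16,20) (7,20)]
2. After x ≤ 9: [(7,43/8) (8,4) (9,16/5) (9,20) (7,20)]
3. After y ≥ 5: [(7,43/8) (80/11,5) (9,5) (9,20) (7,20)]
4. After y ≤ 8: [(7,8) (7,43/8) (80/11,5) (9,5) (9,8)]
5. Canonical ring: [(7,43/8) (80/11,5) (9,5) (9,8) (7,8)]

Clipped polygon: [(7,43/8) (80/11,5) (9,5) (9,8) (7,8)]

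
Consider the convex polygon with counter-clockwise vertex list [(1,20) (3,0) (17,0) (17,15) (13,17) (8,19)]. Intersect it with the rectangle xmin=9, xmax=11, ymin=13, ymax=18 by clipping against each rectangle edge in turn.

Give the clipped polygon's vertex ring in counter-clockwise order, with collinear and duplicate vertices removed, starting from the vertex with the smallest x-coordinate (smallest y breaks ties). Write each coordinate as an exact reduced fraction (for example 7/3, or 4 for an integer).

Clipped polygon: [(9,13) (11,13) (11,89/5) (21/2,18) (9,18)]

1. After x ≥ 9: [(9,0) (17,0) (17,15) (13,17) (9,93/5)]
2. After x ≤ 11: [(9,0) (11,0) (11,89/5) (9,93/5)]
3. After y ≥ 13: [(9,13) (11,13) (11,89/5) (9,93/5)]
4. After y ≤ 18: [(9,18) (9,13) (11,13) (11,89/5) (21/2,18)]
5. Canonical ring: [(9,13) (11,13) (11,89/5) (21/2,18) (9,18)]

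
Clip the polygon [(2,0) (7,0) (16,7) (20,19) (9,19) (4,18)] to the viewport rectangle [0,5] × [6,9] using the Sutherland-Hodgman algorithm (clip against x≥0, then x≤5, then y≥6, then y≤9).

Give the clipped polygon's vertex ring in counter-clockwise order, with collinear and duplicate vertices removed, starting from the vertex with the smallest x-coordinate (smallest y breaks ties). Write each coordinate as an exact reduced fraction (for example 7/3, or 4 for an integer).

Clipped polygon: [(8/3,6) (5,6) (5,9) (3,9)]

1. After x ≥ 0: [(2,0) (7,0) (16,7) (20,19) (9,19) (4,18)]
2. After x ≤ 5: [(2,0) (5,0) (5,91/5) (4,18)]
3. After y ≥ 6: [(8/3,6) (5,6) (5,91/5) (4,18)]
4. After y ≤ 9: [(3,9) (8/3,6) (5,6) (5,9)]
5. Canonical ring: [(8/3,6) (5,6) (5,9) (3,9)]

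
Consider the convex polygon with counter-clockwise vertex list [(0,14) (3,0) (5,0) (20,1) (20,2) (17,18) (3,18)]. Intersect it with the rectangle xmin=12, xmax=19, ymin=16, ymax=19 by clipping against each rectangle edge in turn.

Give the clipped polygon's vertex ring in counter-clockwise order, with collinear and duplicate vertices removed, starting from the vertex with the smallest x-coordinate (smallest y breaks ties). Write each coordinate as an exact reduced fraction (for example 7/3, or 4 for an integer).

1. After x ≥ 12: [(12,7/15) (20,1) (20,2) (17,18) (12,18)]
2. After x ≤ 19: [(12,7/15) (19,14/15) (19,22/3) (17,18) (12,18)]
3. After y ≥ 16: [(12,16) (139/8,16) (17,18) (12,18)]
4. After y ≤ 19: [(12,16) (139/8,16) (17,18) (12,18)]
5. Canonical ring: [(12,16) (139/8,16) (17,18) (12,18)]

Clipped polygon: [(12,16) (139/8,16) (17,18) (12,18)]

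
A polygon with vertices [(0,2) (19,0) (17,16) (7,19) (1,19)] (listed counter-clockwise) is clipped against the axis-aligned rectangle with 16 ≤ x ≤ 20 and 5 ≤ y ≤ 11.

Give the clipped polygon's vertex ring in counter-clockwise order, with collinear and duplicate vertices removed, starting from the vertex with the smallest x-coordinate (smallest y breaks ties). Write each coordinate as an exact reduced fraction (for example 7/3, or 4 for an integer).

Clipped polygon: [(16,5) (147/8,5) (141/8,11) (16,11)]

1. After x ≥ 16: [(16,6/19) (19,0) (17,16) (16,163/10)]
2. After x ≤ 20: [(16,6/19) (19,0) (17,16) (16,163/10)]
3. After y ≥ 5: [(16,5) (147/8,5) (17,16) (16,163/10)]
4. After y ≤ 11: [(16,11) (16,5) (147/8,5) (141/8,11)]
5. Canonical ring: [(16,5) (147/8,5) (141/8,11) (16,11)]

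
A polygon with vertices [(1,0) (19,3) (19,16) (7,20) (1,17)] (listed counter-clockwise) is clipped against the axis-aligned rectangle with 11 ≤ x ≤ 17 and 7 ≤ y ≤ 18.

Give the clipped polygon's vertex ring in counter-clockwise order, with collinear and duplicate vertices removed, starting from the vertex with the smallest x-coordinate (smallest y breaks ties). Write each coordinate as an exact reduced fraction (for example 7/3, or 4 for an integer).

1. After x ≥ 11: [(11,5/3) (19,3) (19,16) (11,56/3)]
2. After x ≤ 17: [(11,5/3) (17,8/3) (17,50/3) (11,56/3)]
3. After y ≥ 7: [(11,7) (17,7) (17,50/3) (11,56/3)]
4. After y ≤ 18: [(11,18) (11,7) (17,7) (17,50/3) (13,18)]
5. Canonical ring: [(11,7) (17,7) (17,50/3) (13,18) (11,18)]

Clipped polygon: [(11,7) (17,7) (17,50/3) (13,18) (11,18)]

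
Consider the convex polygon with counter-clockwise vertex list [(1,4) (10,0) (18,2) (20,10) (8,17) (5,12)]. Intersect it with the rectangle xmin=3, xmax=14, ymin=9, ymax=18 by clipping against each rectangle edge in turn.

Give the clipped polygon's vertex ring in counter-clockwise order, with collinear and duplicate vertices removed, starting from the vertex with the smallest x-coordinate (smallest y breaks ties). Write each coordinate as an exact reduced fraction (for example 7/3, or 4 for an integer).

Clipped polygon: [(7/2,9) (14,9) (14,27/2) (8,17) (5,12)]

1. After x ≥ 3: [(3,8) (3,28/9) (10,0) (18,2) (20,10) (8,17) (5,12)]
2. After x ≤ 14: [(3,8) (3,28/9) (10,0) (14,1) (14,27/2) (8,17) (5,12)]
3. After y ≥ 9: [(7/2,9) (14,9) (14,27/2) (8,17) (5,12)]
4. After y ≤ 18: [(7/2,9) (14,9) (14,27/2) (8,17) (5,12)]
5. Canonical ring: [(7/2,9) (14,9) (14,27/2) (8,17) (5,12)]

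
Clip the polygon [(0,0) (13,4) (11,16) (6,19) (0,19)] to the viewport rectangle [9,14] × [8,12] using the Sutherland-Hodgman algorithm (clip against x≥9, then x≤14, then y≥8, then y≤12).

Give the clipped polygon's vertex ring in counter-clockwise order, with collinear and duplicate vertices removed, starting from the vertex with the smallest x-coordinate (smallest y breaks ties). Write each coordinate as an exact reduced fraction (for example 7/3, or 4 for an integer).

Clipped polygon: [(9,8) (37/3,8) (35/3,12) (9,12)]

1. After x ≥ 9: [(9,36/13) (13,4) (11,16) (9,86/5)]
2. After x ≤ 14: [(9,36/13) (13,4) (11,16) (9,86/5)]
3. After y ≥ 8: [(9,8) (37/3,8) (11,16) (9,86/5)]
4. After y ≤ 12: [(9,12) (9,8) (37/3,8) (35/3,12)]
5. Canonical ring: [(9,8) (37/3,8) (35/3,12) (9,12)]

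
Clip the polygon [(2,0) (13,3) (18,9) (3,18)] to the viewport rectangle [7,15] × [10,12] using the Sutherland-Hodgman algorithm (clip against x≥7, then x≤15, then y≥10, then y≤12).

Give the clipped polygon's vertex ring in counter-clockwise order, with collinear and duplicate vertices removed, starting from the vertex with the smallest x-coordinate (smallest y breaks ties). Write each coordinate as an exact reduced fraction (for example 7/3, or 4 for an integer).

1. After x ≥ 7: [(7,15/11) (13,3) (18,9) (7,78/5)]
2. After x ≤ 15: [(7,15/11) (13,3) (15,27/5) (15,54/5) (7,78/5)]
3. After y ≥ 10: [(7,10) (15,10) (15,54/5) (7,78/5)]
4. After y ≤ 12: [(7,12) (7,10) (15,10) (15,54/5) (13,12)]
5. Canonical ring: [(7,10) (15,10) (15,54/5) (13,12) (7,12)]

Clipped polygon: [(7,10) (15,10) (15,54/5) (13,12) (7,12)]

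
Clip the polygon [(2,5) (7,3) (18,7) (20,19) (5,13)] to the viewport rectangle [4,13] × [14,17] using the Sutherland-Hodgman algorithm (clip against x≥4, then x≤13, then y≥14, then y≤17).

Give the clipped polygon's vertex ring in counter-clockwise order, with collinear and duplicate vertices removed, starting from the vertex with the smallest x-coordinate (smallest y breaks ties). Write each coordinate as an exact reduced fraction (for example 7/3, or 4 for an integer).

1. After x ≥ 4: [(4,31/3) (4,21/5) (7,3) (18,7) (20,19) (5,13)]
2. After x ≤ 13: [(4,31/3) (4,21/5) (7,3) (13,57/11) (13,81/5) (5,13)]
3. After y ≥ 14: [(13,14) (13,81/5) (15/2,14)]
4. After y ≤ 17: [(13,14) (13,81/5) (15/2,14)]
5. Canonical ring: [(15/2,14) (13,14) (13,81/5)]

Clipped polygon: [(15/2,14) (13,14) (13,81/5)]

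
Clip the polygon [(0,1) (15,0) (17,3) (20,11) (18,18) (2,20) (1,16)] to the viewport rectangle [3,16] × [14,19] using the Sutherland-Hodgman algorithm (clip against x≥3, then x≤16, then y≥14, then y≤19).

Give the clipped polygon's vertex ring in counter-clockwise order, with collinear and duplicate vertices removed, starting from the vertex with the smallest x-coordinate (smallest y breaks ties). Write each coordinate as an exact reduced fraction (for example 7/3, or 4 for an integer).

1. After x ≥ 3: [(3,4/5) (15,0) (17,3) (20,11) (18,18) (3,159/8)]
2. After x ≤ 16: [(3,4/5) (15,0) (16,3/2) (16,73/4) (3,159/8)]
3. After y ≥ 14: [(3,14) (16,14) (16,73/4) (3,159/8)]
4. After y ≤ 19: [(3,19) (3,14) (16,14) (16,73/4) (10,19)]
5. Canonical ring: [(3,14) (16,14) (16,73/4) (10,19) (3,19)]

Clipped polygon: [(3,14) (16,14) (16,73/4) (10,19) (3,19)]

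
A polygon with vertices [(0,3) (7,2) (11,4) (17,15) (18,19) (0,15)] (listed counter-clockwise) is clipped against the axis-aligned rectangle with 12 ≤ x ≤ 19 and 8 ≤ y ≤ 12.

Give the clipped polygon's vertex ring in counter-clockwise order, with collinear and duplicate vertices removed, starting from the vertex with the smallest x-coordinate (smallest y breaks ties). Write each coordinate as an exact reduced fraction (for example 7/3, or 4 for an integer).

1. After x ≥ 12: [(12,35/6) (17,15) (18,19) (12,53/3)]
2. After x ≤ 19: [(12,35/6) (17,15) (18,19) (12,53/3)]
3. After y ≥ 8: [(12,8) (145/11,8) (17,15) (18,19) (12,53/3)]
4. After y ≤ 12: [(12,12) (12,8) (145/11,8) (169/11,12)]
5. Canonical ring: [(12,8) (145/11,8) (169/11,12) (12,12)]

Clipped polygon: [(12,8) (145/11,8) (169/11,12) (12,12)]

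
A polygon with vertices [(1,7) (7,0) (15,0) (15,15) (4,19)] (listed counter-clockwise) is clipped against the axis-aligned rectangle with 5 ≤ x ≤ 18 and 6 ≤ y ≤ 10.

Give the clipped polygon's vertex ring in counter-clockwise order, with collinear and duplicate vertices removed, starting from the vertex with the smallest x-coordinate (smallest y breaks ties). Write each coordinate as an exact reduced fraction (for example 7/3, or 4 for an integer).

Clipped polygon: [(5,6) (15,6) (15,10) (5,10)]

1. After x ≥ 5: [(5,7/3) (7,0) (15,0) (15,15) (5,205/11)]
2. After x ≤ 18: [(5,7/3) (7,0) (15,0) (15,15) (5,205/11)]
3. After y ≥ 6: [(5,6) (15,6) (15,15) (5,205/11)]
4. After y ≤ 10: [(5,10) (5,6) (15,6) (15,10)]
5. Canonical ring: [(5,6) (15,6) (15,10) (5,10)]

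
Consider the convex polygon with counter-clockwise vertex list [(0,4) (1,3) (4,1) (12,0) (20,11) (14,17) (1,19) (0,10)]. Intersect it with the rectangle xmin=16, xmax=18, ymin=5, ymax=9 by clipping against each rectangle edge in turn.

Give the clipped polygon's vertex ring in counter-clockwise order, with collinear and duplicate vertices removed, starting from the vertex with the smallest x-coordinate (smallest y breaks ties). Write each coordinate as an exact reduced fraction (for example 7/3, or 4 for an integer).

1. After x ≥ 16: [(16,11/2) (20,11) (16,15)]
2. After x ≤ 18: [(16,11/2) (18,33/4) (18,13) (16,15)]
3. After y ≥ 5: [(16,11/2) (18,33/4) (18,13) (16,15)]
4. After y ≤ 9: [(16,9) (16,11/2) (18,33/4) (18,9)]
5. Canonical ring: [(16,11/2) (18,33/4) (18,9) (16,9)]

Clipped polygon: [(16,11/2) (18,33/4) (18,9) (16,9)]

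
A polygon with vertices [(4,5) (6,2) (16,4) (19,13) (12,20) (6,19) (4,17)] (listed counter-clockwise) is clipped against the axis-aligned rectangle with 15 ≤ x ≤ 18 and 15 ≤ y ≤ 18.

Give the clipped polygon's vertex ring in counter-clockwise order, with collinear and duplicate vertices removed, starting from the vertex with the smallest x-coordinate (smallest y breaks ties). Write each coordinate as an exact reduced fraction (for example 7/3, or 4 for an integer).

Clipped polygon: [(15,15) (17,15) (15,17)]

1. After x ≥ 15: [(15,19/5) (16,4) (19,13) (15,17)]
2. After x ≤ 18: [(15,19/5) (16,4) (18,10) (18,14) (15,17)]
3. After y ≥ 15: [(15,15) (17,15) (15,17)]
4. After y ≤ 18: [(15,15) (17,15) (15,17)]
5. Canonical ring: [(15,15) (17,15) (15,17)]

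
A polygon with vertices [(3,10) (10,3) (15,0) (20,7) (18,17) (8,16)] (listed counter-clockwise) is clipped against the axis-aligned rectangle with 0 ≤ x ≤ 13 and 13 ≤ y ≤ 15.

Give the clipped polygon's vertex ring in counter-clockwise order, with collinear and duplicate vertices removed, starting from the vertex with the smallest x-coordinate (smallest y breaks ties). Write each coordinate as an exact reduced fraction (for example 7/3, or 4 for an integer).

1. After x ≥ 0: [(3,10) (10,3) (15,0) (20,7) (18,17) (8,16)]
2. After x ≤ 13: [(3,10) (10,3) (13,6/5) (13,33/2) (8,16)]
3. After y ≥ 13: [(11/2,13) (13,13) (13,33/2) (8,16)]
4. After y ≤ 15: [(43/6,15) (11/2,13) (13,13) (13,15)]
5. Canonical ring: [(11/2,13) (13,13) (13,15) (43/6,15)]

Clipped polygon: [(11/2,13) (13,13) (13,15) (43/6,15)]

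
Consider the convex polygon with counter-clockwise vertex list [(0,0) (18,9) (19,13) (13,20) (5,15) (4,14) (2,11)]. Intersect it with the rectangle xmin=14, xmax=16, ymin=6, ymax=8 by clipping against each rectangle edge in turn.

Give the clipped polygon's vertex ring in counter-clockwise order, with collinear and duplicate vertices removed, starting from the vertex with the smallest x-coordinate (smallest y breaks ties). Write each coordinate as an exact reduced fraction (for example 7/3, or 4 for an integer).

1. After x ≥ 14: [(14,7) (18,9) (19,13) (14,113/6)]
2. After x ≤ 16: [(14,7) (16,8) (16,33/2) (14,113/6)]
3. After y ≥ 6: [(14,7) (16,8) (16,33/2) (14,113/6)]
4. After y ≤ 8: [(14,8) (14,7) (16,8) (16,8)]
5. Canonical ring: [(14,7) (16,8) (14,8)]

Clipped polygon: [(14,7) (16,8) (14,8)]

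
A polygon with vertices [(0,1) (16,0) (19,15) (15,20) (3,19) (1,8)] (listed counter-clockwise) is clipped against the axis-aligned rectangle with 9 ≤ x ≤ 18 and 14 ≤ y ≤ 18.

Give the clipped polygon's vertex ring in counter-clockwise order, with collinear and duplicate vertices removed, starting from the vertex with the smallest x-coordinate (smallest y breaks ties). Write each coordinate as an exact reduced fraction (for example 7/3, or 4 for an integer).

1. After x ≥ 9: [(9,7/16) (16,0) (19,15) (15,20) (9,39/2)]
2. After x ≤ 18: [(9,7/16) (16,0) (18,10) (18,65/4) (15,20) (9,39/2)]
3. After y ≥ 14: [(9,14) (18,14) (18,65/4) (15,20) (9,39/2)]
4. After y ≤ 18: [(9,18) (9,14) (18,14) (18,65/4) (83/5,18)]
5. Canonical ring: [(9,14) (18,14) (18,65/4) (83/5,18) (9,18)]

Clipped polygon: [(9,14) (18,14) (18,65/4) (83/5,18) (9,18)]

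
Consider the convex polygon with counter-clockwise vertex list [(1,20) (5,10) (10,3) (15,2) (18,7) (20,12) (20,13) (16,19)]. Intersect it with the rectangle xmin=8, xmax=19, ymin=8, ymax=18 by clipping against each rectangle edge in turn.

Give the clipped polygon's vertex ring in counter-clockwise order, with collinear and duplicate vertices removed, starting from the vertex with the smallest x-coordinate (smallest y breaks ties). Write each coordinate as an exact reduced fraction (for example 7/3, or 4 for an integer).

1. After x ≥ 8: [(8,293/15) (8,29/5) (10,3) (15,2) (18,7) (20,12) (20,13) (16,19)]
2. After x ≤ 19: [(8,293/15) (8,29/5) (10,3) (15,2) (18,7) (19,19/2) (19,29/2) (16,19)]
3. After y ≥ 8: [(8,293/15) (8,8) (92/5,8) (19,19/2) (19,29/2) (16,19)]
4. After y ≤ 18: [(8,18) (8,8) (92/5,8) (19,19/2) (19,29/2) (50/3,18)]
5. Canonical ring: [(8,8) (92/5,8) (19,19/2) (19,29/2) (50/3,18) (8,18)]

Clipped polygon: [(8,8) (92/5,8) (19,19/2) (19,29/2) (50/3,18) (8,18)]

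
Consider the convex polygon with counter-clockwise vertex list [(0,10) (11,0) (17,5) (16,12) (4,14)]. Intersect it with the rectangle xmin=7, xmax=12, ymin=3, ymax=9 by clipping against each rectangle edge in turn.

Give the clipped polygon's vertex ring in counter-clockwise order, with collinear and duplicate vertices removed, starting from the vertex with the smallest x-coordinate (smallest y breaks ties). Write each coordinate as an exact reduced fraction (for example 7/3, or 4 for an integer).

Clipped polygon: [(7,40/11) (77/10,3) (12,3) (12,9) (7,9)]

1. After x ≥ 7: [(7,40/11) (11,0) (17,5) (16,12) (7,27/2)]
2. After x ≤ 12: [(7,40/11) (11,0) (12,5/6) (12,38/3) (7,27/2)]
3. After y ≥ 3: [(7,40/11) (77/10,3) (12,3) (12,38/3) (7,27/2)]
4. After y ≤ 9: [(7,9) (7,40/11) (77/10,3) (12,3) (12,9)]
5. Canonical ring: [(7,40/11) (77/10,3) (12,3) (12,9) (7,9)]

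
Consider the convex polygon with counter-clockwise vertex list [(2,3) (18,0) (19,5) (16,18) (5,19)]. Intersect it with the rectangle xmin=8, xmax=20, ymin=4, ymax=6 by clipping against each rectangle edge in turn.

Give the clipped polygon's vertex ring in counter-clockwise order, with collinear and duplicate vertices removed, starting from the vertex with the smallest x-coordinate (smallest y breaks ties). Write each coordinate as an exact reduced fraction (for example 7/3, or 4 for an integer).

1. After x ≥ 8: [(8,15/8) (18,0) (19,5) (16,18) (8,206/11)]
2. After x ≤ 20: [(8,15/8) (18,0) (19,5) (16,18) (8,206/11)]
3. After y ≥ 4: [(8,4) (94/5,4) (19,5) (16,18) (8,206/11)]
4. After y ≤ 6: [(8,6) (8,4) (94/5,4) (19,5) (244/13,6)]
5. Canonical ring: [(8,4) (94/5,4) (19,5) (244/13,6) (8,6)]

Clipped polygon: [(8,4) (94/5,4) (19,5) (244/13,6) (8,6)]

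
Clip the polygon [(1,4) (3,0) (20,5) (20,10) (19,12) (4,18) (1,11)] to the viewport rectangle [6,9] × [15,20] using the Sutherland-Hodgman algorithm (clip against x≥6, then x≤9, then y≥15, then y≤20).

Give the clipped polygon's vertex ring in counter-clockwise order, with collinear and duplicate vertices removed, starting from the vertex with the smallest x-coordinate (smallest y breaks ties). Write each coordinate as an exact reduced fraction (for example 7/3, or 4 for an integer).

Clipped polygon: [(6,15) (9,15) (9,16) (6,86/5)]

1. After x ≥ 6: [(6,15/17) (20,5) (20,10) (19,12) (6,86/5)]
2. After x ≤ 9: [(6,15/17) (9,30/17) (9,16) (6,86/5)]
3. After y ≥ 15: [(6,15) (9,15) (9,16) (6,86/5)]
4. After y ≤ 20: [(6,15) (9,15) (9,16) (6,86/5)]
5. Canonical ring: [(6,15) (9,15) (9,16) (6,86/5)]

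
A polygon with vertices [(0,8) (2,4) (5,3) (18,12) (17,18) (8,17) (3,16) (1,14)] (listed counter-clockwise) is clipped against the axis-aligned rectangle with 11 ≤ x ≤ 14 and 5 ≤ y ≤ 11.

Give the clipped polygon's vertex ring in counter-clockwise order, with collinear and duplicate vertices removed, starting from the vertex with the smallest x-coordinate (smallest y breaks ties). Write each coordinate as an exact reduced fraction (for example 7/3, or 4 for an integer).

Clipped polygon: [(11,93/13) (14,120/13) (14,11) (11,11)]

1. After x ≥ 11: [(11,93/13) (18,12) (17,18) (11,52/3)]
2. After x ≤ 14: [(11,93/13) (14,120/13) (14,53/3) (11,52/3)]
3. After y ≥ 5: [(11,93/13) (14,120/13) (14,53/3) (11,52/3)]
4. After y ≤ 11: [(11,11) (11,93/13) (14,120/13) (14,11)]
5. Canonical ring: [(11,93/13) (14,120/13) (14,11) (11,11)]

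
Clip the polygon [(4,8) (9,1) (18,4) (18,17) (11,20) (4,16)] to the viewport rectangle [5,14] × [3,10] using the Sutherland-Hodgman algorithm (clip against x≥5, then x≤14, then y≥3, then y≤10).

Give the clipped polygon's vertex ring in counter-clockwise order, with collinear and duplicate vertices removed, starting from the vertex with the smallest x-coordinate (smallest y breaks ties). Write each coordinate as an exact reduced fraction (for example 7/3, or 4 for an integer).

Clipped polygon: [(5,33/5) (53/7,3) (14,3) (14,10) (5,10)]

1. After x ≥ 5: [(5,33/5) (9,1) (18,4) (18,17) (11,20) (5,116/7)]
2. After x ≤ 14: [(5,33/5) (9,1) (14,8/3) (14,131/7) (11,20) (5,116/7)]
3. After y ≥ 3: [(5,33/5) (53/7,3) (14,3) (14,131/7) (11,20) (5,116/7)]
4. After y ≤ 10: [(5,10) (5,33/5) (53/7,3) (14,3) (14,10)]
5. Canonical ring: [(5,33/5) (53/7,3) (14,3) (14,10) (5,10)]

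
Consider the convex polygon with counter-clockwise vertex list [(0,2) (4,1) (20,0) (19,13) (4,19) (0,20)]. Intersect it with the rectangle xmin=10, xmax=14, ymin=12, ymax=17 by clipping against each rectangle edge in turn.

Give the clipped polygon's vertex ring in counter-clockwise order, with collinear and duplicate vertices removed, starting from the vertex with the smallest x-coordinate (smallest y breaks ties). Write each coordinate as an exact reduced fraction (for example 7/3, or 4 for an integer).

1. After x ≥ 10: [(10,5/8) (20,0) (19,13) (10,83/5)]
2. After x ≤ 14: [(10,5/8) (14,3/8) (14,15) (10,83/5)]
3. After y ≥ 12: [(10,12) (14,12) (14,15) (10,83/5)]
4. After y ≤ 17: [(10,12) (14,12) (14,15) (10,83/5)]
5. Canonical ring: [(10,12) (14,12) (14,15) (10,83/5)]

Clipped polygon: [(10,12) (14,12) (14,15) (10,83/5)]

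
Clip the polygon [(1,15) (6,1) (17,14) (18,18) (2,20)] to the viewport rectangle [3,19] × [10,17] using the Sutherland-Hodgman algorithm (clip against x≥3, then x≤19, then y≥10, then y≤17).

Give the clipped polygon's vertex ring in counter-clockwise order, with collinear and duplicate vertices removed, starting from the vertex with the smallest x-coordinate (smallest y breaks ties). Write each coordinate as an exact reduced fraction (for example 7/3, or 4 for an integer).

Clipped polygon: [(3,10) (177/13,10) (17,14) (71/4,17) (3,17)]

1. After x ≥ 3: [(3,47/5) (6,1) (17,14) (18,18) (3,159/8)]
2. After x ≤ 19: [(3,47/5) (6,1) (17,14) (18,18) (3,159/8)]
3. After y ≥ 10: [(3,10) (177/13,10) (17,14) (18,18) (3,159/8)]
4. After y ≤ 17: [(3,17) (3,10) (177/13,10) (17,14) (71/4,17)]
5. Canonical ring: [(3,10) (177/13,10) (17,14) (71/4,17) (3,17)]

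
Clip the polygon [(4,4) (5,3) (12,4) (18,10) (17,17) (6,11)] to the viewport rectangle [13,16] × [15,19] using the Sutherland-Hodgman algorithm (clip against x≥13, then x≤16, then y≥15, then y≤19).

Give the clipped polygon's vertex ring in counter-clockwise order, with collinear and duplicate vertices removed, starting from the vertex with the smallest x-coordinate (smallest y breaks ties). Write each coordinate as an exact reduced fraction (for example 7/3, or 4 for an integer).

Clipped polygon: [(40/3,15) (16,15) (16,181/11)]

1. After x ≥ 13: [(13,5) (18,10) (17,17) (13,163/11)]
2. After x ≤ 16: [(13,5) (16,8) (16,181/11) (13,163/11)]
3. After y ≥ 15: [(16,15) (16,181/11) (40/3,15)]
4. After y ≤ 19: [(16,15) (16,181/11) (40/3,15)]
5. Canonical ring: [(40/3,15) (16,15) (16,181/11)]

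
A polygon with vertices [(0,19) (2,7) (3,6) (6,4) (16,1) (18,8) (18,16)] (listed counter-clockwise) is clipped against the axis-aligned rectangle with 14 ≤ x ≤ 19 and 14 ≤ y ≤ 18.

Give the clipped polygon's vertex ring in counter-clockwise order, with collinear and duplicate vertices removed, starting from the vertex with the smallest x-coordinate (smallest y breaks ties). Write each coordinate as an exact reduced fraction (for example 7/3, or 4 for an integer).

Clipped polygon: [(14,14) (18,14) (18,16) (14,50/3)]

1. After x ≥ 14: [(14,50/3) (14,8/5) (16,1) (18,8) (18,16)]
2. After x ≤ 19: [(14,50/3) (14,8/5) (16,1) (18,8) (18,16)]
3. After y ≥ 14: [(14,50/3) (14,14) (18,14) (18,16)]
4. After y ≤ 18: [(14,50/3) (14,14) (18,14) (18,16)]
5. Canonical ring: [(14,14) (18,14) (18,16) (14,50/3)]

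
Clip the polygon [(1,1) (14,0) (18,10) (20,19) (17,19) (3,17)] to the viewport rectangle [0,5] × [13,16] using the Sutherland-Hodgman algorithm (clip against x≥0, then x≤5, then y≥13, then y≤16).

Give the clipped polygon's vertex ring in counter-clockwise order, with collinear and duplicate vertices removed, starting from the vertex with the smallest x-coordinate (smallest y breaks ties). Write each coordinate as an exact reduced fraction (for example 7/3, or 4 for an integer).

1. After x ≥ 0: [(1,1) (14,0) (18,10) (20,19) (17,19) (3,17)]
2. After x ≤ 5: [(1,1) (5,9/13) (5,121/7) (3,17)]
3. After y ≥ 13: [(5/2,13) (5,13) (5,121/7) (3,17)]
4. After y ≤ 16: [(23/8,16) (5/2,13) (5,13) (5,16)]
5. Canonical ring: [(5/2,13) (5,13) (5,16) (23/8,16)]

Clipped polygon: [(5/2,13) (5,13) (5,16) (23/8,16)]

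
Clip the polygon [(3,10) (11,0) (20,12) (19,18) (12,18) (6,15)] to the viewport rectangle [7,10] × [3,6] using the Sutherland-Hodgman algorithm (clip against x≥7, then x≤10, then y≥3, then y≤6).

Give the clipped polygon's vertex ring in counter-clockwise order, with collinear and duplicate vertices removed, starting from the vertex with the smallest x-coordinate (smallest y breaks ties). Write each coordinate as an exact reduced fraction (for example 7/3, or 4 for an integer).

1. After x ≥ 7: [(7,5) (11,0) (20,12) (19,18) (12,18) (7,31/2)]
2. After x ≤ 10: [(7,5) (10,5/4) (10,17) (7,31/2)]
3. After y ≥ 3: [(7,5) (43/5,3) (10,3) (10,17) (7,31/2)]
4. After y ≤ 6: [(7,6) (7,5) (43/5,3) (10,3) (10,6)]
5. Canonical ring: [(7,5) (43/5,3) (10,3) (10,6) (7,6)]

Clipped polygon: [(7,5) (43/5,3) (10,3) (10,6) (7,6)]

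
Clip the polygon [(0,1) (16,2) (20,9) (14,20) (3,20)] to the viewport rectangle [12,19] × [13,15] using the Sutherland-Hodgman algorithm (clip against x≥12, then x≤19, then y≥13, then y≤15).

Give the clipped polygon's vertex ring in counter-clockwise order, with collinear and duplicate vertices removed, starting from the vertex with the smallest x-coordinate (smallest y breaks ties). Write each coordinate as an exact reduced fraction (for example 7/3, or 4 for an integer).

Clipped polygon: [(12,13) (196/11,13) (184/11,15) (12,15)]

1. After x ≥ 12: [(12,7/4) (16,2) (20,9) (14,20) (12,20)]
2. After x ≤ 19: [(12,7/4) (16,2) (19,29/4) (19,65/6) (14,20) (12,20)]
3. After y ≥ 13: [(12,13) (196/11,13) (14,20) (12,20)]
4. After y ≤ 15: [(12,15) (12,13) (196/11,13) (184/11,15)]
5. Canonical ring: [(12,13) (196/11,13) (184/11,15) (12,15)]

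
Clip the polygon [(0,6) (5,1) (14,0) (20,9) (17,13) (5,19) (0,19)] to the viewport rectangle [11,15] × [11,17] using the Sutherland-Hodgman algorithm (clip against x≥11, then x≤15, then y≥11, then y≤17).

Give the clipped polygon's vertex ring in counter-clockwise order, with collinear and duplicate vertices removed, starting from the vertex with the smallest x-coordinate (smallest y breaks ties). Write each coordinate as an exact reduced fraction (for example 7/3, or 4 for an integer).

1. After x ≥ 11: [(11,1/3) (14,0) (20,9) (17,13) (11,16)]
2. After x ≤ 15: [(11,1/3) (14,0) (15,3/2) (15,14) (11,16)]
3. After y ≥ 11: [(11,11) (15,11) (15,14) (11,16)]
4. After y ≤ 17: [(11,11) (15,11) (15,14) (11,16)]
5. Canonical ring: [(11,11) (15,11) (15,14) (11,16)]

Clipped polygon: [(11,11) (15,11) (15,14) (11,16)]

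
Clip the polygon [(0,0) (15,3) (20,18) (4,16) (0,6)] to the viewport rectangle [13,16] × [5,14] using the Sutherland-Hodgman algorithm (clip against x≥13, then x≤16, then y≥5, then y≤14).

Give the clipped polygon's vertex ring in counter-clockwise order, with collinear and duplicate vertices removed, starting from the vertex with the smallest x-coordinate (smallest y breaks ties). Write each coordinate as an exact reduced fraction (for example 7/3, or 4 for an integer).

1. After x ≥ 13: [(13,13/5) (15,3) (20,18) (13,137/8)]
2. After x ≤ 16: [(13,13/5) (15,3) (16,6) (16,35/2) (13,137/8)]
3. After y ≥ 5: [(13,5) (47/3,5) (16,6) (16,35/2) (13,137/8)]
4. After y ≤ 14: [(13,14) (13,5) (47/3,5) (16,6) (16,14)]
5. Canonical ring: [(13,5) (47/3,5) (16,6) (16,14) (13,14)]

Clipped polygon: [(13,5) (47/3,5) (16,6) (16,14) (13,14)]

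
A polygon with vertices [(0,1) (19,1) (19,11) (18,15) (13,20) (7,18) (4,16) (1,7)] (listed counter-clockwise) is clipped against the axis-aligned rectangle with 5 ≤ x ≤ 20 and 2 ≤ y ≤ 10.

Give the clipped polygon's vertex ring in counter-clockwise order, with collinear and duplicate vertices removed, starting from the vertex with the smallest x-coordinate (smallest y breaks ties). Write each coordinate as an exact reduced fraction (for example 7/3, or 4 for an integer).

1. After x ≥ 5: [(5,1) (19,1) (19,11) (18,15) (13,20) (7,18) (5,50/3)]
2. After x ≤ 20: [(5,1) (19,1) (19,11) (18,15) (13,20) (7,18) (5,50/3)]
3. After y ≥ 2: [(5,2) (19,2) (19,11) (18,15) (13,20) (7,18) (5,50/3)]
4. After y ≤ 10: [(5,10) (5,2) (19,2) (19,10)]
5. Canonical ring: [(5,2) (19,2) (19,10) (5,10)]

Clipped polygon: [(5,2) (19,2) (19,10) (5,10)]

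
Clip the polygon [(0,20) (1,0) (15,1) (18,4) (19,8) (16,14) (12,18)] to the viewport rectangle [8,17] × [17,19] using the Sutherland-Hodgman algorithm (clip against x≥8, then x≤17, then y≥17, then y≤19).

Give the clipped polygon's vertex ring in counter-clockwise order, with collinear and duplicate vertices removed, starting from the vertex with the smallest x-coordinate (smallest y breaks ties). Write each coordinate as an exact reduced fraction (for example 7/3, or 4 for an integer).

Clipped polygon: [(8,17) (13,17) (12,18) (8,56/3)]

1. After x ≥ 8: [(8,56/3) (8,1/2) (15,1) (18,4) (19,8) (16,14) (12,18)]
2. After x ≤ 17: [(8,56/3) (8,1/2) (15,1) (17,3) (17,12) (16,14) (12,18)]
3. After y ≥ 17: [(8,56/3) (8,17) (13,17) (12,18)]
4. After y ≤ 19: [(8,56/3) (8,17) (13,17) (12,18)]
5. Canonical ring: [(8,17) (13,17) (12,18) (8,56/3)]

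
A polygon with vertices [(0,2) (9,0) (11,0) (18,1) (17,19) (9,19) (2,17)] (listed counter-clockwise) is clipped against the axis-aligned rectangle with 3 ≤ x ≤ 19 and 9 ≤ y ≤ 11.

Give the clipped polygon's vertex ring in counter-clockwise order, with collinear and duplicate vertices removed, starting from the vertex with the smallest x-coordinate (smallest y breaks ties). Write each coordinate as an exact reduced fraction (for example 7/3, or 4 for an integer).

Clipped polygon: [(3,9) (158/9,9) (157/9,11) (3,11)]

1. After x ≥ 3: [(3,4/3) (9,0) (11,0) (18,1) (17,19) (9,19) (3,121/7)]
2. After x ≤ 19: [(3,4/3) (9,0) (11,0) (18,1) (17,19) (9,19) (3,121/7)]
3. After y ≥ 9: [(3,9) (158/9,9) (17,19) (9,19) (3,121/7)]
4. After y ≤ 11: [(3,11) (3,9) (158/9,9) (157/9,11)]
5. Canonical ring: [(3,9) (158/9,9) (157/9,11) (3,11)]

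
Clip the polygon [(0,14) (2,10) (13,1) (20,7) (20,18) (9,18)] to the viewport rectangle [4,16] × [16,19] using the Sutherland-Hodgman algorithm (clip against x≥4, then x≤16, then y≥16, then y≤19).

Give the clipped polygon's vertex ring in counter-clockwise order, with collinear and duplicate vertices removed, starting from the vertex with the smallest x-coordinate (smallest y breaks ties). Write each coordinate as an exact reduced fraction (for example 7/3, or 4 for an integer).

Clipped polygon: [(9/2,16) (16,16) (16,18) (9,18)]

1. After x ≥ 4: [(4,142/9) (4,92/11) (13,1) (20,7) (20,18) (9,18)]
2. After x ≤ 16: [(4,142/9) (4,92/11) (13,1) (16,25/7) (16,18) (9,18)]
3. After y ≥ 16: [(9/2,16) (16,16) (16,18) (9,18)]
4. After y ≤ 19: [(9/2,16) (16,16) (16,18) (9,18)]
5. Canonical ring: [(9/2,16) (16,16) (16,18) (9,18)]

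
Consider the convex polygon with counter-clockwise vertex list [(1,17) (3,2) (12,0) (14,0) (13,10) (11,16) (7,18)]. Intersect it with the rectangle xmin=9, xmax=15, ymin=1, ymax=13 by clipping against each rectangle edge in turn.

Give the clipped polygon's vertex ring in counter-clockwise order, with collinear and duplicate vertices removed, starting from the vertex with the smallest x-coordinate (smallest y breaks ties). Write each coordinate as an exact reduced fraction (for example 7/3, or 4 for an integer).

1. After x ≥ 9: [(9,2/3) (12,0) (14,0) (13,10) (11,16) (9,17)]
2. After x ≤ 15: [(9,2/3) (12,0) (14,0) (13,10) (11,16) (9,17)]
3. After y ≥ 1: [(9,1) (139/10,1) (13,10) (11,16) (9,17)]
4. After y ≤ 13: [(9,13) (9,1) (139/10,1) (13,10) (12,13)]
5. Canonical ring: [(9,1) (139/10,1) (13,10) (12,13) (9,13)]

Clipped polygon: [(9,1) (139/10,1) (13,10) (12,13) (9,13)]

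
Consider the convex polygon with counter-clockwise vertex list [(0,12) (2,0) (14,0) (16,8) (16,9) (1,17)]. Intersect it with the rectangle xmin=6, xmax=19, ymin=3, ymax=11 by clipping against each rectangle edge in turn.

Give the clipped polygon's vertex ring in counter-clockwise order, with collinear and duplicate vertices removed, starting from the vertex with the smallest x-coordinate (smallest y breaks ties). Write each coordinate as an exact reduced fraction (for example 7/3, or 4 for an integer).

Clipped polygon: [(6,3) (59/4,3) (16,8) (16,9) (49/4,11) (6,11)]

1. After x ≥ 6: [(6,0) (14,0) (16,8) (16,9) (6,43/3)]
2. After x ≤ 19: [(6,0) (14,0) (16,8) (16,9) (6,43/3)]
3. After y ≥ 3: [(6,3) (59/4,3) (16,8) (16,9) (6,43/3)]
4. After y ≤ 11: [(6,11) (6,3) (59/4,3) (16,8) (16,9) (49/4,11)]
5. Canonical ring: [(6,3) (59/4,3) (16,8) (16,9) (49/4,11) (6,11)]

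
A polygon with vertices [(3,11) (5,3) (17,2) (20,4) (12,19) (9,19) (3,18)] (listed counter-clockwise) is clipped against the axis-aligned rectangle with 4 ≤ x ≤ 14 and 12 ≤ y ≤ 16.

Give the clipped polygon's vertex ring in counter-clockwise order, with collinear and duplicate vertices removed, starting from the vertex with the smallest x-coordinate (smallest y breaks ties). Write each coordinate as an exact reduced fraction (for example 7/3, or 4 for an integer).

1. After x ≥ 4: [(4,7) (5,3) (17,2) (20,4) (12,19) (9,19) (4,109/6)]
2. After x ≤ 14: [(4,7) (5,3) (14,9/4) (14,61/4) (12,19) (9,19) (4,109/6)]
3. After y ≥ 12: [(4,12) (14,12) (14,61/4) (12,19) (9,19) (4,109/6)]
4. After y ≤ 16: [(4,16) (4,12) (14,12) (14,61/4) (68/5,16)]
5. Canonical ring: [(4,12) (14,12) (14,61/4) (68/5,16) (4,16)]

Clipped polygon: [(4,12) (14,12) (14,61/4) (68/5,16) (4,16)]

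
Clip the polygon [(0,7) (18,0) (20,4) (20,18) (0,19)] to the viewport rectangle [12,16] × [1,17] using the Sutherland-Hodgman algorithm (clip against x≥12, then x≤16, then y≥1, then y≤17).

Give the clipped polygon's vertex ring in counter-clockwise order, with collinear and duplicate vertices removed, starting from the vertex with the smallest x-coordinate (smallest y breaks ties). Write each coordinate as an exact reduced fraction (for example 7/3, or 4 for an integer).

Clipped polygon: [(12,7/3) (108/7,1) (16,1) (16,17) (12,17)]

1. After x ≥ 12: [(12,7/3) (18,0) (20,4) (20,18) (12,92/5)]
2. After x ≤ 16: [(12,7/3) (16,7/9) (16,91/5) (12,92/5)]
3. After y ≥ 1: [(12,7/3) (108/7,1) (16,1) (16,91/5) (12,92/5)]
4. After y ≤ 17: [(12,17) (12,7/3) (108/7,1) (16,1) (16,17)]
5. Canonical ring: [(12,7/3) (108/7,1) (16,1) (16,17) (12,17)]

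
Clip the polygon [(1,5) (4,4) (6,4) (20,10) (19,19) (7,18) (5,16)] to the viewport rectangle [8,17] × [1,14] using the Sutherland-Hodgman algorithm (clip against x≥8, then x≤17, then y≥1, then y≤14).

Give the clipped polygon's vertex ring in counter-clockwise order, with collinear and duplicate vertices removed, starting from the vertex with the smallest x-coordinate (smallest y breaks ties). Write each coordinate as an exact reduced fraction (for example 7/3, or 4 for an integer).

1. After x ≥ 8: [(8,34/7) (20,10) (19,19) (8,217/12)]
2. After x ≤ 17: [(8,34/7) (17,61/7) (17,113/6) (8,217/12)]
3. After y ≥ 1: [(8,34/7) (17,61/7) (17,113/6) (8,217/12)]
4. After y ≤ 14: [(8,14) (8,34/7) (17,61/7) (17,14)]
5. Canonical ring: [(8,34/7) (17,61/7) (17,14) (8,14)]

Clipped polygon: [(8,34/7) (17,61/7) (17,14) (8,14)]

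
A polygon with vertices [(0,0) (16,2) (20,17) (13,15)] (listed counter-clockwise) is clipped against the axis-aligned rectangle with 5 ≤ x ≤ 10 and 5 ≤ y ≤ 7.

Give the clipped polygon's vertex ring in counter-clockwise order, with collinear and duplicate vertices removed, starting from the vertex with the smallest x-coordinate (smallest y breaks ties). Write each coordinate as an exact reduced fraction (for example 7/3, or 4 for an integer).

1. After x ≥ 5: [(5,75/13) (5,5/8) (16,2) (20,17) (13,15)]
2. After x ≤ 10: [(10,150/13) (5,75/13) (5,5/8) (10,5/4)]
3. After y ≥ 5: [(10,5) (10,150/13) (5,75/13) (5,5)]
4. After y ≤ 7: [(10,5) (10,7) (91/15,7) (5,75/13) (5,5)]
5. Canonical ring: [(5,5) (10,5) (10,7) (91/15,7) (5,75/13)]

Clipped polygon: [(5,5) (10,5) (10,7) (91/15,7) (5,75/13)]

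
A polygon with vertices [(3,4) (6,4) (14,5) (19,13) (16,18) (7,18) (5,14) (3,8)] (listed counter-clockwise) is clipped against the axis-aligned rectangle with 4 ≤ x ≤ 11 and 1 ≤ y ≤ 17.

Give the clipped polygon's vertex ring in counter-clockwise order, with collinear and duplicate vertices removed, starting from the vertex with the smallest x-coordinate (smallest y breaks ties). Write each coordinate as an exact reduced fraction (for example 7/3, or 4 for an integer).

Clipped polygon: [(4,4) (6,4) (11,37/8) (11,17) (13/2,17) (5,14) (4,11)]

1. After x ≥ 4: [(4,4) (6,4) (14,5) (19,13) (16,18) (7,18) (5,14) (4,11)]
2. After x ≤ 11: [(4,4) (6,4) (11,37/8) (11,18) (7,18) (5,14) (4,11)]
3. After y ≥ 1: [(4,4) (6,4) (11,37/8) (11,18) (7,18) (5,14) (4,11)]
4. After y ≤ 17: [(4,4) (6,4) (11,37/8) (11,17) (13/2,17) (5,14) (4,11)]
5. Canonical ring: [(4,4) (6,4) (11,37/8) (11,17) (13/2,17) (5,14) (4,11)]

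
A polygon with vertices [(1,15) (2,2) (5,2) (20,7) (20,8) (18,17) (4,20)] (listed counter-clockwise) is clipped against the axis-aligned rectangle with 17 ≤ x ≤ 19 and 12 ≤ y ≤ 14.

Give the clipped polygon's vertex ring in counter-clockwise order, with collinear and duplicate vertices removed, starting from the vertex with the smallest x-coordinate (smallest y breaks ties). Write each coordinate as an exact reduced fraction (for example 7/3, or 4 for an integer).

Clipped polygon: [(17,12) (19,12) (19,25/2) (56/3,14) (17,14)]

1. After x ≥ 17: [(17,6) (20,7) (20,8) (18,17) (17,241/14)]
2. After x ≤ 19: [(17,6) (19,20/3) (19,25/2) (18,17) (17,241/14)]
3. After y ≥ 12: [(17,12) (19,12) (19,25/2) (18,17) (17,241/14)]
4. After y ≤ 14: [(17,14) (17,12) (19,12) (19,25/2) (56/3,14)]
5. Canonical ring: [(17,12) (19,12) (19,25/2) (56/3,14) (17,14)]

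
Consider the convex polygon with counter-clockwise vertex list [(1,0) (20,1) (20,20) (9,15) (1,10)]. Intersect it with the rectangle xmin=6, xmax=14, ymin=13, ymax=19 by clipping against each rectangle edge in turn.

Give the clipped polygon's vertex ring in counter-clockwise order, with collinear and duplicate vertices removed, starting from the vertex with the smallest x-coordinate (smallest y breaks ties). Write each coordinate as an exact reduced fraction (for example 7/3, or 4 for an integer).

1. After x ≥ 6: [(6,5/19) (20,1) (20,20) (9,15) (6,105/8)]
2. After x ≤ 14: [(6,5/19) (14,13/19) (14,190/11) (9,15) (6,105/8)]
3. After y ≥ 13: [(6,13) (14,13) (14,190/11) (9,15) (6,105/8)]
4. After y ≤ 19: [(6,13) (14,13) (14,190/11) (9,15) (6,105/8)]
5. Canonical ring: [(6,13) (14,13) (14,190/11) (9,15) (6,105/8)]

Clipped polygon: [(6,13) (14,13) (14,190/11) (9,15) (6,105/8)]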